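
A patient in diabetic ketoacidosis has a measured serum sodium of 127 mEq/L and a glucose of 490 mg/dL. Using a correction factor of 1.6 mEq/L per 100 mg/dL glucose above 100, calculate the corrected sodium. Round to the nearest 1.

Corrected Na = measured Na + 1.6 · (glucose − 100)/100
= 127 + 1.6 · (490 − 100)/100
= 127 + 6.2
= 133.2 mEq/L

133 mEq/L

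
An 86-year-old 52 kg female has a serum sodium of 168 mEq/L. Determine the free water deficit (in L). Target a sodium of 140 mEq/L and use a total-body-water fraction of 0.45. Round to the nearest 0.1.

4.7 L

TBW = 0.45 · 52 = 23.4 L
Free water deficit = TBW · (Na/140 − 1)
= 23.4 · (168/140 − 1)
= 23.4 · 0.2
= 4.68 L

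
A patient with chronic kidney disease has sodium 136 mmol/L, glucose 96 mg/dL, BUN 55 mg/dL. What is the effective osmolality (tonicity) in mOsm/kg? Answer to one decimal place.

277.3 mOsm/kg

Effective osmolality excludes urea (freely permeant across cell membranes):
2·Na + glucose/18
= 2·136 + 96/18
= 272 + 5.33
= 277.33 mOsm/kg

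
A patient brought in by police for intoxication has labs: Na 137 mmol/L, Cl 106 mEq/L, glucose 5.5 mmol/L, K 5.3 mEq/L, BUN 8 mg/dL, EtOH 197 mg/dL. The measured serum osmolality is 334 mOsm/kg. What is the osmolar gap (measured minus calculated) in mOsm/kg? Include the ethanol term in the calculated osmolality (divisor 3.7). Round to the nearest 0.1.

-1.6 mOsm/kg

Calculated osmolality = 2·Na + glucose + BUN/2.8 + ethanol/3.7
= 2·137 + 5.5 + 8/2.8 + 197/3.7
= 274 + 5.50 + 2.86 + 53.24
= 335.6 mOsm/kg ≈ 335.6 mOsm/kg
Osmolar gap = measured − calculated = 334 − 335.6 = -1.6 mOsm/kg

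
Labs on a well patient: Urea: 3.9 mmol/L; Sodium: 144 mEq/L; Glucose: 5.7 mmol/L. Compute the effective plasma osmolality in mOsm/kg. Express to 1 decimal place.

Effective osmolality excludes urea (freely permeant across cell membranes):
2·Na + glucose
= 2·144 + 5.7
= 288 + 5.7
= 293.7 mOsm/kg

293.7 mOsm/kg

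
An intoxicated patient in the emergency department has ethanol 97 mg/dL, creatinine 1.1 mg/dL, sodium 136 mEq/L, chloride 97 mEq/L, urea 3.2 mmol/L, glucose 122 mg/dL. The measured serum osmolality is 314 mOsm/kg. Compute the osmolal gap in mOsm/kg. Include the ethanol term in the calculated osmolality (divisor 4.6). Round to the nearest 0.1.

Calculated osmolality = 2·Na + glucose/18 + urea + ethanol/4.6
= 2·136 + 122/18 + 3.2 + 97/4.6
= 272 + 6.78 + 3.20 + 21.09
= 303.07 mOsm/kg ≈ 303.1 mOsm/kg
Osmolar gap = measured − calculated = 314 − 303.1 = 10.9 mOsm/kg

10.9 mOsm/kg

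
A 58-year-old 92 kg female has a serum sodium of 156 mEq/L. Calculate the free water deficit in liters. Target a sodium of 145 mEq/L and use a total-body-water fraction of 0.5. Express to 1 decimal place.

TBW = 0.5 · 92 = 46 L
Free water deficit = TBW · (Na/145 − 1)
= 46 · (156/145 − 1)
= 46 · 0.0759
= 3.49 L

3.5 L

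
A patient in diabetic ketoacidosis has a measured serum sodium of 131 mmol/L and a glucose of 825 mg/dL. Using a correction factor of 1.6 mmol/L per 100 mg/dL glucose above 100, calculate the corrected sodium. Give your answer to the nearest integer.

143 mmol/L

Corrected Na = measured Na + 1.6 · (glucose − 100)/100
= 131 + 1.6 · (825 − 100)/100
= 131 + 11.6
= 142.6 mmol/L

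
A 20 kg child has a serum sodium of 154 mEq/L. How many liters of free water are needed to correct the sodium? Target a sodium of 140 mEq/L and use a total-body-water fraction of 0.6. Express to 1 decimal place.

1.2 L

TBW = 0.6 · 20 = 12 L
Free water deficit = TBW · (Na/140 − 1)
= 12 · (154/140 − 1)
= 12 · 0.1
= 1.2 L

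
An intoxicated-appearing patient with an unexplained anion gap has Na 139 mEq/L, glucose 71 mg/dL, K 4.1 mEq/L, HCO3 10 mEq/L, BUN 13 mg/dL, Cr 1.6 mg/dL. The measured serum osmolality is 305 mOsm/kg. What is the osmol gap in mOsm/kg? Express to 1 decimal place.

18.4 mOsm/kg

Calculated osmolality = 2·Na + glucose/18 + BUN/2.8
= 2·139 + 71/18 + 13/2.8
= 278 + 3.94 + 4.64
= 286.58 mOsm/kg ≈ 286.6 mOsm/kg
Osmolar gap = measured − calculated = 305 − 286.6 = 18.4 mOsm/kg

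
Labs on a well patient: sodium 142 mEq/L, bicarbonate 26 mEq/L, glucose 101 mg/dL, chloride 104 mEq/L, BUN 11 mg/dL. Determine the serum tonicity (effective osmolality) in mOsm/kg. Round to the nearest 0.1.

289.6 mOsm/kg

Effective osmolality excludes urea (freely permeant across cell membranes):
2·Na + glucose/18
= 2·142 + 101/18
= 284 + 5.61
= 289.61 mOsm/kg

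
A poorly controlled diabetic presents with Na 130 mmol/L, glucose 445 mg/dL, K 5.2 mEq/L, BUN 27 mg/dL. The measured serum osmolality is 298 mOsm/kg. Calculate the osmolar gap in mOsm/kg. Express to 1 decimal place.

3.6 mOsm/kg

Calculated osmolality = 2·Na + glucose/18 + BUN/2.8
= 2·130 + 445/18 + 27/2.8
= 260 + 24.72 + 9.64
= 294.36 mOsm/kg ≈ 294.4 mOsm/kg
Osmolar gap = measured − calculated = 298 − 294.4 = 3.6 mOsm/kg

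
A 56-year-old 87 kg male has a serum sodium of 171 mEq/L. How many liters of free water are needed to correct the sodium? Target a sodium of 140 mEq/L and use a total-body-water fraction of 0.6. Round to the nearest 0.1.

TBW = 0.6 · 87 = 52.2 L
Free water deficit = TBW · (Na/140 − 1)
= 52.2 · (171/140 − 1)
= 52.2 · 0.2214
= 11.56 L

11.6 L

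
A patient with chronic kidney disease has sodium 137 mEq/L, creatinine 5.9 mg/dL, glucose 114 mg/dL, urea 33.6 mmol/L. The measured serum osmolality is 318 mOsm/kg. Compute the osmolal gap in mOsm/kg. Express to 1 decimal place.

4.1 mOsm/kg

Calculated osmolality = 2·Na + glucose/18 + urea
= 2·137 + 114/18 + 33.6
= 274 + 6.33 + 33.60
= 313.93 mOsm/kg ≈ 313.9 mOsm/kg
Osmolar gap = measured − calculated = 318 − 313.9 = 4.1 mOsm/kg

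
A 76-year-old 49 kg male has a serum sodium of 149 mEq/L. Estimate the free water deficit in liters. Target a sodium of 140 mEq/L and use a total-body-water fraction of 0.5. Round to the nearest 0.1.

TBW = 0.5 · 49 = 24.5 L
Free water deficit = TBW · (Na/140 − 1)
= 24.5 · (149/140 − 1)
= 24.5 · 0.0643
= 1.58 L

1.6 L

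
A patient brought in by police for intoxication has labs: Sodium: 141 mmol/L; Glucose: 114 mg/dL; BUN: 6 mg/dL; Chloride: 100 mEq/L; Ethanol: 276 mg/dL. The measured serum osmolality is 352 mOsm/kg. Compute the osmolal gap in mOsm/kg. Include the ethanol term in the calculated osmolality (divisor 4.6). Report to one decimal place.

1.5 mOsm/kg

Calculated osmolality = 2·Na + glucose/18 + BUN/2.8 + ethanol/4.6
= 2·141 + 114/18 + 6/2.8 + 276/4.6
= 282 + 6.33 + 2.14 + 60
= 350.47 mOsm/kg ≈ 350.5 mOsm/kg
Osmolar gap = measured − calculated = 352 − 350.5 = 1.5 mOsm/kg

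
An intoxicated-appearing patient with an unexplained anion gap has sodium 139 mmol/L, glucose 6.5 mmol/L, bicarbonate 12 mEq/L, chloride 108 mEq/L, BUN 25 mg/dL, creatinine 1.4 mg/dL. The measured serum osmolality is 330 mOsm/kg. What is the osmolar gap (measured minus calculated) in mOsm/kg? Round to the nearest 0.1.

36.6 mOsm/kg

Calculated osmolality = 2·Na + glucose + BUN/2.8
= 2·139 + 6.5 + 25/2.8
= 278 + 6.50 + 8.93
= 293.43 mOsm/kg ≈ 293.4 mOsm/kg
Osmolar gap = measured − calculated = 330 − 293.4 = 36.6 mOsm/kg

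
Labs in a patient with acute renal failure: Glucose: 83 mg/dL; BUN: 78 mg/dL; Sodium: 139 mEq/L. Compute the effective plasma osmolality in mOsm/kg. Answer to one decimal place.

Effective osmolality excludes urea (freely permeant across cell membranes):
2·Na + glucose/18
= 2·139 + 83/18
= 278 + 4.61
= 282.61 mOsm/kg

282.6 mOsm/kg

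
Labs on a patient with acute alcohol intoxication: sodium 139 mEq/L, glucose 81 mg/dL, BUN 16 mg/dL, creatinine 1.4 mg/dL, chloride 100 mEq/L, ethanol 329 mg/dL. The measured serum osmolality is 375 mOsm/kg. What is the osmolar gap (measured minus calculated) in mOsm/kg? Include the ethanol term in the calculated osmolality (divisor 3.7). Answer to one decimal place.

Calculated osmolality = 2·Na + glucose/18 + BUN/2.8 + ethanol/3.7
= 2·139 + 81/18 + 16/2.8 + 329/3.7
= 278 + 4.50 + 5.71 + 88.92
= 377.13 mOsm/kg ≈ 377.1 mOsm/kg
Osmolar gap = measured − calculated = 375 − 377.1 = -2.1 mOsm/kg

-2.1 mOsm/kg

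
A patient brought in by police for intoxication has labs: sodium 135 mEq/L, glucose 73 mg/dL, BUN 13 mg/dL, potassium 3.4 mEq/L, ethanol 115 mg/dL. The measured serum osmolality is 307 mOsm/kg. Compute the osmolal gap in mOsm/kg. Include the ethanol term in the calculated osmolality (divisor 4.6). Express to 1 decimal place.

Calculated osmolality = 2·Na + glucose/18 + BUN/2.8 + ethanol/4.6
= 2·135 + 73/18 + 13/2.8 + 115/4.6
= 270 + 4.06 + 4.64 + 25
= 303.7 mOsm/kg ≈ 303.7 mOsm/kg
Osmolar gap = measured − calculated = 307 − 303.7 = 3.3 mOsm/kg

3.3 mOsm/kg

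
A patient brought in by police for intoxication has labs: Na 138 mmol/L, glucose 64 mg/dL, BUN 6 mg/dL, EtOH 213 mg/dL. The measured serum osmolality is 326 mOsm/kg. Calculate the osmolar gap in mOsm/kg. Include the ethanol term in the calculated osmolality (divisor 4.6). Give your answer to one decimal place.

Calculated osmolality = 2·Na + glucose/18 + BUN/2.8 + ethanol/4.6
= 2·138 + 64/18 + 6/2.8 + 213/4.6
= 276 + 3.56 + 2.14 + 46.30
= 328 mOsm/kg ≈ 328.0 mOsm/kg
Osmolar gap = measured − calculated = 326 − 328.0 = -2.0 mOsm/kg

-2.0 mOsm/kg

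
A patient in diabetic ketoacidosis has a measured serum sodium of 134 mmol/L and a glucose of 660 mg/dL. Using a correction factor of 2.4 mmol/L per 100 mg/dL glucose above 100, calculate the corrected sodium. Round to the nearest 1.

Corrected Na = measured Na + 2.4 · (glucose − 100)/100
= 134 + 2.4 · (660 − 100)/100
= 134 + 13.4
= 147.4 mmol/L

147 mmol/L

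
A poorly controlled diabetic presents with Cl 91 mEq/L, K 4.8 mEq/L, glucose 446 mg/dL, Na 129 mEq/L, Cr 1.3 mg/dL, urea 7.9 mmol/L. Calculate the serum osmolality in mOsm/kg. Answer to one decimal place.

Calculated osmolality = 2·Na + glucose/18 + urea
= 2·129 + 446/18 + 7.9
= 258 + 24.78 + 7.90
= 290.68 mOsm/kg

290.7 mOsm/kg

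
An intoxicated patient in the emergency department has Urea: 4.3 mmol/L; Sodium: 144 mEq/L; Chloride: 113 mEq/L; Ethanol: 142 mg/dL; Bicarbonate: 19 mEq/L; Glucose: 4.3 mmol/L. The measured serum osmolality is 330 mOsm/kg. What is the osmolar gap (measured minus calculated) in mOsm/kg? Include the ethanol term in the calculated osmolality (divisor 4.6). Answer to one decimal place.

2.5 mOsm/kg

Calculated osmolality = 2·Na + glucose + urea + ethanol/4.6
= 2·144 + 4.3 + 4.3 + 142/4.6
= 288 + 4.30 + 4.30 + 30.87
= 327.47 mOsm/kg ≈ 327.5 mOsm/kg
Osmolar gap = measured − calculated = 330 − 327.5 = 2.5 mOsm/kg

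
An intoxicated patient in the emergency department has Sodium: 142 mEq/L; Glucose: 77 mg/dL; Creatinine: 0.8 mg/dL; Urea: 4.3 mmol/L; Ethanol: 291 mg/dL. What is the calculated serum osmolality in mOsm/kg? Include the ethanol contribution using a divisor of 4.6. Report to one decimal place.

355.8 mOsm/kg

Calculated osmolality = 2·Na + glucose/18 + urea + ethanol/4.6
= 2·142 + 77/18 + 4.3 + 291/4.6
= 284 + 4.28 + 4.30 + 63.26
= 355.84 mOsm/kg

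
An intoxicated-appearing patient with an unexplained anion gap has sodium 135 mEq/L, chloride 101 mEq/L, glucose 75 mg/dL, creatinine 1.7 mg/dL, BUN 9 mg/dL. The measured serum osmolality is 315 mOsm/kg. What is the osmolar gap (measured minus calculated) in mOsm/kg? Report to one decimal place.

Calculated osmolality = 2·Na + glucose/18 + BUN/2.8
= 2·135 + 75/18 + 9/2.8
= 270 + 4.17 + 3.21
= 277.38 mOsm/kg ≈ 277.4 mOsm/kg
Osmolar gap = measured − calculated = 315 − 277.4 = 37.6 mOsm/kg

37.6 mOsm/kg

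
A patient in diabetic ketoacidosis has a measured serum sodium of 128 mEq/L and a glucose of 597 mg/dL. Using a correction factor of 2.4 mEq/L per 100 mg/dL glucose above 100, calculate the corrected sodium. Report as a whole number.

Corrected Na = measured Na + 2.4 · (glucose − 100)/100
= 128 + 2.4 · (597 − 100)/100
= 128 + 11.9
= 139.9 mEq/L

140 mEq/L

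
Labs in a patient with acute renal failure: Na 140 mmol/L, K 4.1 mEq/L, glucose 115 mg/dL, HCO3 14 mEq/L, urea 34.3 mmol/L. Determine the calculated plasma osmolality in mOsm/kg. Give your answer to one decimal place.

320.7 mOsm/kg

Calculated osmolality = 2·Na + glucose/18 + urea
= 2·140 + 115/18 + 34.3
= 280 + 6.39 + 34.30
= 320.69 mOsm/kg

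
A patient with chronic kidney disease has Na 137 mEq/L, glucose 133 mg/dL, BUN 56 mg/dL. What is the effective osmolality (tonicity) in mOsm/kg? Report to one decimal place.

Effective osmolality excludes urea (freely permeant across cell membranes):
2·Na + glucose/18
= 2·137 + 133/18
= 274 + 7.39
= 281.39 mOsm/kg

281.4 mOsm/kg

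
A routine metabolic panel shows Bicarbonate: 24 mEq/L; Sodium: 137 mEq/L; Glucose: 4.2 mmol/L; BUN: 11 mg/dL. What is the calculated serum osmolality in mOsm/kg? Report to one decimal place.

282.1 mOsm/kg

Calculated osmolality = 2·Na + glucose + BUN/2.8
= 2·137 + 4.2 + 11/2.8
= 274 + 4.20 + 3.93
= 282.13 mOsm/kg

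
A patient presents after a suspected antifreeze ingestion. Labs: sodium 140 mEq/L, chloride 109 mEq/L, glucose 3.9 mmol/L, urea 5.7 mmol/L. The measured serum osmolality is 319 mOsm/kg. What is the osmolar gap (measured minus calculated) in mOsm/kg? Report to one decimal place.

29.4 mOsm/kg

Calculated osmolality = 2·Na + glucose + urea
= 2·140 + 3.9 + 5.7
= 280 + 3.90 + 5.70
= 289.6 mOsm/kg ≈ 289.6 mOsm/kg
Osmolar gap = measured − calculated = 319 − 289.6 = 29.4 mOsm/kg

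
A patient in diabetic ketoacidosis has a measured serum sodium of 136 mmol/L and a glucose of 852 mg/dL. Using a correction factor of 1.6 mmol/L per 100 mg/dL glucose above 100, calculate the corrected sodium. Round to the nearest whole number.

148 mmol/L

Corrected Na = measured Na + 1.6 · (glucose − 100)/100
= 136 + 1.6 · (852 − 100)/100
= 136 + 12
= 148 mmol/L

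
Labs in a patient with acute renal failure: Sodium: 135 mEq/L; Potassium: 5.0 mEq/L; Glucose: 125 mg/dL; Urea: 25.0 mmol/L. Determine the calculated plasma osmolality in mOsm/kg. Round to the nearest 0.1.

Calculated osmolality = 2·Na + glucose/18 + urea
= 2·135 + 125/18 + 25
= 270 + 6.94 + 25
= 301.94 mOsm/kg

301.9 mOsm/kg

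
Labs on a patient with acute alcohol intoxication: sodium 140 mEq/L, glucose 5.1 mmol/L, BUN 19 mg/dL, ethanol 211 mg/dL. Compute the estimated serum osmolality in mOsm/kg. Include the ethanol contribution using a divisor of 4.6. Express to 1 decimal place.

Calculated osmolality = 2·Na + glucose + BUN/2.8 + ethanol/4.6
= 2·140 + 5.1 + 19/2.8 + 211/4.6
= 280 + 5.10 + 6.79 + 45.87
= 337.76 mOsm/kg

337.8 mOsm/kg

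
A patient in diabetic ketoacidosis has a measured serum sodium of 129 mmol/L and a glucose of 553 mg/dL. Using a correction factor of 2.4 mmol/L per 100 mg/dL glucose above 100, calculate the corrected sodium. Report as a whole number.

Corrected Na = measured Na + 2.4 · (glucose − 100)/100
= 129 + 2.4 · (553 − 100)/100
= 129 + 10.9
= 139.9 mmol/L

140 mmol/L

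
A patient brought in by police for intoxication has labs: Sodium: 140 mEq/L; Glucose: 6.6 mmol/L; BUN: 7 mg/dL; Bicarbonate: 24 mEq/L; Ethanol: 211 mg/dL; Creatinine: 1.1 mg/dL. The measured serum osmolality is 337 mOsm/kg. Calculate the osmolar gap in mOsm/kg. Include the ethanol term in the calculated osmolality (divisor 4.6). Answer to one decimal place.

2.0 mOsm/kg

Calculated osmolality = 2·Na + glucose + BUN/2.8 + ethanol/4.6
= 2·140 + 6.6 + 7/2.8 + 211/4.6
= 280 + 6.60 + 2.50 + 45.87
= 334.97 mOsm/kg ≈ 335.0 mOsm/kg
Osmolar gap = measured − calculated = 337 − 335.0 = 2.0 mOsm/kg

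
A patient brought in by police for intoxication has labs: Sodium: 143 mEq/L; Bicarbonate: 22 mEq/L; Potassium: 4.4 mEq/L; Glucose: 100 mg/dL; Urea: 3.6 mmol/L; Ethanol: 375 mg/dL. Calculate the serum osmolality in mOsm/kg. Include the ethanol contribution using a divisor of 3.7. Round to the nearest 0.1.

396.5 mOsm/kg

Calculated osmolality = 2·Na + glucose/18 + urea + ethanol/3.7
= 2·143 + 100/18 + 3.6 + 375/3.7
= 286 + 5.56 + 3.60 + 101.35
= 396.51 mOsm/kg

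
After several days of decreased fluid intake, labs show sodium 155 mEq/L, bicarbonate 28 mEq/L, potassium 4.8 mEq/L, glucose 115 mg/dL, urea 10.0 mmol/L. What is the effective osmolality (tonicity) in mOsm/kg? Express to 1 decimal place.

Effective osmolality excludes urea (freely permeant across cell membranes):
2·Na + glucose/18
= 2·155 + 115/18
= 310 + 6.39
= 316.39 mOsm/kg

316.4 mOsm/kg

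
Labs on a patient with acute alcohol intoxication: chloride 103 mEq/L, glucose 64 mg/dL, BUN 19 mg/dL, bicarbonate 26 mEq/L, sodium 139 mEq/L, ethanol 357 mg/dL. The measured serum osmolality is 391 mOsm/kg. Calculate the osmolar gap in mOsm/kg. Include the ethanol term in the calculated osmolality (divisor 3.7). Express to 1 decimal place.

6.2 mOsm/kg

Calculated osmolality = 2·Na + glucose/18 + BUN/2.8 + ethanol/3.7
= 2·139 + 64/18 + 19/2.8 + 357/3.7
= 278 + 3.56 + 6.79 + 96.49
= 384.84 mOsm/kg ≈ 384.8 mOsm/kg
Osmolar gap = measured − calculated = 391 − 384.8 = 6.2 mOsm/kg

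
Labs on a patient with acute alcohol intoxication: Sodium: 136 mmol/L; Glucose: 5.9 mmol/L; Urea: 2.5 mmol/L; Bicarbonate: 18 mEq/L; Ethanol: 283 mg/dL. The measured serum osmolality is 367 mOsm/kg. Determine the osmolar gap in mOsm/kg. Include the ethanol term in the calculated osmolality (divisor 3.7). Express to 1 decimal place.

Calculated osmolality = 2·Na + glucose + urea + ethanol/3.7
= 2·136 + 5.9 + 2.5 + 283/3.7
= 272 + 5.90 + 2.50 + 76.49
= 356.89 mOsm/kg ≈ 356.9 mOsm/kg
Osmolar gap = measured − calculated = 367 − 356.9 = 10.1 mOsm/kg

10.1 mOsm/kg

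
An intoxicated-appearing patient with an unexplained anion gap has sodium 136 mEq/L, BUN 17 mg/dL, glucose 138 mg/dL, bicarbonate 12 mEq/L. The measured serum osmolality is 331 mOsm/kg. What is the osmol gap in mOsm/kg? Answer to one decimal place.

45.3 mOsm/kg

Calculated osmolality = 2·Na + glucose/18 + BUN/2.8
= 2·136 + 138/18 + 17/2.8
= 272 + 7.67 + 6.07
= 285.74 mOsm/kg ≈ 285.7 mOsm/kg
Osmolar gap = measured − calculated = 331 − 285.7 = 45.3 mOsm/kg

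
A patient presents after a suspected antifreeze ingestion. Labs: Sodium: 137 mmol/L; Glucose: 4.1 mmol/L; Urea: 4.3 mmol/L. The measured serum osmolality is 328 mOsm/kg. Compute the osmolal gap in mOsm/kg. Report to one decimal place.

Calculated osmolality = 2·Na + glucose + urea
= 2·137 + 4.1 + 4.3
= 274 + 4.10 + 4.30
= 282.4 mOsm/kg ≈ 282.4 mOsm/kg
Osmolar gap = measured − calculated = 328 − 282.4 = 45.6 mOsm/kg

45.6 mOsm/kg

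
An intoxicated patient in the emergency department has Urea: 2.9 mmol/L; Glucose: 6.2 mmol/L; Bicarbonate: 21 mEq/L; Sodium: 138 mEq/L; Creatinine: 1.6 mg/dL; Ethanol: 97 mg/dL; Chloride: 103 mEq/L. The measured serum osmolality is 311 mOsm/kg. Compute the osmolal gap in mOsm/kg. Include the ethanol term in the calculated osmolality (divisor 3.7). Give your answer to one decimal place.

-0.3 mOsm/kg

Calculated osmolality = 2·Na + glucose + urea + ethanol/3.7
= 2·138 + 6.2 + 2.9 + 97/3.7
= 276 + 6.20 + 2.90 + 26.22
= 311.32 mOsm/kg ≈ 311.3 mOsm/kg
Osmolar gap = measured − calculated = 311 − 311.3 = -0.3 mOsm/kg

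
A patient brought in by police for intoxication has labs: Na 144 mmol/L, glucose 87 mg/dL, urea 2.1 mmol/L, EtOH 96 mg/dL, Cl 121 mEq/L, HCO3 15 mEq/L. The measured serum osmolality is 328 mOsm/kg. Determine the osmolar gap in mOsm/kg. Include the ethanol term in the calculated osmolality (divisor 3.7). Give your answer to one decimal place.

7.1 mOsm/kg

Calculated osmolality = 2·Na + glucose/18 + urea + ethanol/3.7
= 2·144 + 87/18 + 2.1 + 96/3.7
= 288 + 4.83 + 2.10 + 25.95
= 320.88 mOsm/kg ≈ 320.9 mOsm/kg
Osmolar gap = measured − calculated = 328 − 320.9 = 7.1 mOsm/kg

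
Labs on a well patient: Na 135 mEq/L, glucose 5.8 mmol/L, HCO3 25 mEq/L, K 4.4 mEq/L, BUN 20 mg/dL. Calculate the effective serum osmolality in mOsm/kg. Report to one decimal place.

Effective osmolality excludes urea (freely permeant across cell membranes):
2·Na + glucose
= 2·135 + 5.8
= 270 + 5.8
= 275.8 mOsm/kg

275.8 mOsm/kg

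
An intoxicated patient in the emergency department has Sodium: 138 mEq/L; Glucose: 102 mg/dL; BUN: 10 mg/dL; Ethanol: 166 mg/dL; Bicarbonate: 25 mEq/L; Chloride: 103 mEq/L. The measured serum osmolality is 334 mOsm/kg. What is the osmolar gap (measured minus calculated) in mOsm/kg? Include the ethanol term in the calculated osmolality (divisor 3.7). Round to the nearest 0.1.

Calculated osmolality = 2·Na + glucose/18 + BUN/2.8 + ethanol/3.7
= 2·138 + 102/18 + 10/2.8 + 166/3.7
= 276 + 5.67 + 3.57 + 44.86
= 330.1 mOsm/kg ≈ 330.1 mOsm/kg
Osmolar gap = measured − calculated = 334 − 330.1 = 3.9 mOsm/kg

3.9 mOsm/kg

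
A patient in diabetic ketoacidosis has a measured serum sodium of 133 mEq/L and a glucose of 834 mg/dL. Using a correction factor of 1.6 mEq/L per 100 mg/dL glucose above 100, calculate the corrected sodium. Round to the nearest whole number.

Corrected Na = measured Na + 1.6 · (glucose − 100)/100
= 133 + 1.6 · (834 − 100)/100
= 133 + 11.7
= 144.7 mEq/L

145 mEq/L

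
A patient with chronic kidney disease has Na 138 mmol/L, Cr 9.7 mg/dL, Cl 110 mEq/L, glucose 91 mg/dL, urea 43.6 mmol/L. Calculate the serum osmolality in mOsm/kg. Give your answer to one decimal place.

Calculated osmolality = 2·Na + glucose/18 + urea
= 2·138 + 91/18 + 43.6
= 276 + 5.06 + 43.60
= 324.66 mOsm/kg

324.7 mOsm/kg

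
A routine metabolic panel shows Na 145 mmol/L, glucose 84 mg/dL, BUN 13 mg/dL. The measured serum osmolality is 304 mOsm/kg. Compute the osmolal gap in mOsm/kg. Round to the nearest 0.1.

4.7 mOsm/kg

Calculated osmolality = 2·Na + glucose/18 + BUN/2.8
= 2·145 + 84/18 + 13/2.8
= 290 + 4.67 + 4.64
= 299.31 mOsm/kg ≈ 299.3 mOsm/kg
Osmolar gap = measured − calculated = 304 − 299.3 = 4.7 mOsm/kg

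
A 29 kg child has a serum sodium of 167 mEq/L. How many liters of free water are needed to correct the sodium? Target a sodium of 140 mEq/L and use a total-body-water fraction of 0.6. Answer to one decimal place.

3.4 L

TBW = 0.6 · 29 = 17.4 L
Free water deficit = TBW · (Na/140 − 1)
= 17.4 · (167/140 − 1)
= 17.4 · 0.1929
= 3.36 L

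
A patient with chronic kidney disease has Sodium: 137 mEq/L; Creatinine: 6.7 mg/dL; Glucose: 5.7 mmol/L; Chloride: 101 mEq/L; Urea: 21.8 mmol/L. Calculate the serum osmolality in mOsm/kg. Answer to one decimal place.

Calculated osmolality = 2·Na + glucose + urea
= 2·137 + 5.7 + 21.8
= 274 + 5.70 + 21.80
= 301.5 mOsm/kg

301.5 mOsm/kg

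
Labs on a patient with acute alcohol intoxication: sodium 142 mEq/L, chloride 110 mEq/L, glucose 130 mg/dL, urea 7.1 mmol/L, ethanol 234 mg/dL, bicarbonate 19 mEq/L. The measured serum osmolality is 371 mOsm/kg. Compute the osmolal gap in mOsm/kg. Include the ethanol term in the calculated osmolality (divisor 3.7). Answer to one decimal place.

9.4 mOsm/kg

Calculated osmolality = 2·Na + glucose/18 + urea + ethanol/3.7
= 2·142 + 130/18 + 7.1 + 234/3.7
= 284 + 7.22 + 7.10 + 63.24
= 361.56 mOsm/kg ≈ 361.6 mOsm/kg
Osmolar gap = measured − calculated = 371 − 361.6 = 9.4 mOsm/kg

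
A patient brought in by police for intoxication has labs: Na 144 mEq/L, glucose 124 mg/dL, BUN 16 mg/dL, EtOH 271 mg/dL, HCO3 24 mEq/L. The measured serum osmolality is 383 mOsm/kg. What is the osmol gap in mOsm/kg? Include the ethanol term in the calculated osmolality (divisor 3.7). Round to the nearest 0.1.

9.2 mOsm/kg

Calculated osmolality = 2·Na + glucose/18 + BUN/2.8 + ethanol/3.7
= 2·144 + 124/18 + 16/2.8 + 271/3.7
= 288 + 6.89 + 5.71 + 73.24
= 373.84 mOsm/kg ≈ 373.8 mOsm/kg
Osmolar gap = measured − calculated = 383 − 373.8 = 9.2 mOsm/kg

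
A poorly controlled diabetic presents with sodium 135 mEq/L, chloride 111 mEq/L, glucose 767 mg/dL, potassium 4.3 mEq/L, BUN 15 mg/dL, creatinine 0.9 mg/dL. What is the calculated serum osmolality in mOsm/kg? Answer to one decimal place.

Calculated osmolality = 2·Na + glucose/18 + BUN/2.8
= 2·135 + 767/18 + 15/2.8
= 270 + 42.61 + 5.36
= 317.97 mOsm/kg

318.0 mOsm/kg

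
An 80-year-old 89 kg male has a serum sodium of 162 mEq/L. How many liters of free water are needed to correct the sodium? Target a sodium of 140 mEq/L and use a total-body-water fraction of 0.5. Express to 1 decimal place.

7.0 L

TBW = 0.5 · 89 = 44.5 L
Free water deficit = TBW · (Na/140 − 1)
= 44.5 · (162/140 − 1)
= 44.5 · 0.1571
= 6.99 L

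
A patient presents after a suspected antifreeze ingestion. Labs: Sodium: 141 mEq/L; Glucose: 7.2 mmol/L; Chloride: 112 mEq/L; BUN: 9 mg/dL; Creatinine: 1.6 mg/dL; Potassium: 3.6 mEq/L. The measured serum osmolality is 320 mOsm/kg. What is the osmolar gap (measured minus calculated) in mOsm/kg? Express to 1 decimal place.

27.6 mOsm/kg

Calculated osmolality = 2·Na + glucose + BUN/2.8
= 2·141 + 7.2 + 9/2.8
= 282 + 7.20 + 3.21
= 292.41 mOsm/kg ≈ 292.4 mOsm/kg
Osmolar gap = measured − calculated = 320 − 292.4 = 27.6 mOsm/kg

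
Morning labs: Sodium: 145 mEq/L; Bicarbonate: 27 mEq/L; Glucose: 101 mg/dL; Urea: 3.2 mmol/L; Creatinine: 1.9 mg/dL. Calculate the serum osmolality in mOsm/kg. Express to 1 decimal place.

298.8 mOsm/kg

Calculated osmolality = 2·Na + glucose/18 + urea
= 2·145 + 101/18 + 3.2
= 290 + 5.61 + 3.20
= 298.81 mOsm/kg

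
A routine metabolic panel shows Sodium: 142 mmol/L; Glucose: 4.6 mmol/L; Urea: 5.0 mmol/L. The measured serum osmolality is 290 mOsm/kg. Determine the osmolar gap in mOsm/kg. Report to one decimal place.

Calculated osmolality = 2·Na + glucose + urea
= 2·142 + 4.6 + 5
= 284 + 4.60 + 5
= 293.6 mOsm/kg ≈ 293.6 mOsm/kg
Osmolar gap = measured − calculated = 290 − 293.6 = -3.6 mOsm/kg

-3.6 mOsm/kg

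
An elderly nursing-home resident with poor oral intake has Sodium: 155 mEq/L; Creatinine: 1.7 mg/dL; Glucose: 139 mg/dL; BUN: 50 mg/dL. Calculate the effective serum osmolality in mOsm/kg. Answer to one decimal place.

317.7 mOsm/kg

Effective osmolality excludes urea (freely permeant across cell membranes):
2·Na + glucose/18
= 2·155 + 139/18
= 310 + 7.72
= 317.72 mOsm/kg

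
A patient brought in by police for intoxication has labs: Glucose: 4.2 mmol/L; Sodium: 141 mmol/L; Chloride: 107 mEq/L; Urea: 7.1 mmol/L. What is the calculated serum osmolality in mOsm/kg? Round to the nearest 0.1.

293.3 mOsm/kg

Calculated osmolality = 2·Na + glucose + urea
= 2·141 + 4.2 + 7.1
= 282 + 4.20 + 7.10
= 293.3 mOsm/kg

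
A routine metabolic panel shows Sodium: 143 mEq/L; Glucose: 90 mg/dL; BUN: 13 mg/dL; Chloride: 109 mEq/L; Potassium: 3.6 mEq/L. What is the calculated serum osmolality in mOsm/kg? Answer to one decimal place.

295.6 mOsm/kg

Calculated osmolality = 2·Na + glucose/18 + BUN/2.8
= 2·143 + 90/18 + 13/2.8
= 286 + 5 + 4.64
= 295.64 mOsm/kg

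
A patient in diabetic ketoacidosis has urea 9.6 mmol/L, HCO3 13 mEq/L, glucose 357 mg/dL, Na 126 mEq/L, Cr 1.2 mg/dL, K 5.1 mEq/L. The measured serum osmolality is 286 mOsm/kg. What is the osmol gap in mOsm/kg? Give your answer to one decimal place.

4.6 mOsm/kg

Calculated osmolality = 2·Na + glucose/18 + urea
= 2·126 + 357/18 + 9.6
= 252 + 19.83 + 9.60
= 281.43 mOsm/kg ≈ 281.4 mOsm/kg
Osmolar gap = measured − calculated = 286 − 281.4 = 4.6 mOsm/kg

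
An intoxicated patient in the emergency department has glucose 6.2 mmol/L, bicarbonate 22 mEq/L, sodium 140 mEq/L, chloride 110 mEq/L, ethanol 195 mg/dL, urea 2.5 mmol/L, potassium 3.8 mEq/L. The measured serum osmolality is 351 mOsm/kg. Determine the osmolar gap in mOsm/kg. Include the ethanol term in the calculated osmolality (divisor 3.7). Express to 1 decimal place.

Calculated osmolality = 2·Na + glucose + urea + ethanol/3.7
= 2·140 + 6.2 + 2.5 + 195/3.7
= 280 + 6.20 + 2.50 + 52.70
= 341.4 mOsm/kg ≈ 341.4 mOsm/kg
Osmolar gap = measured − calculated = 351 − 341.4 = 9.6 mOsm/kg

9.6 mOsm/kg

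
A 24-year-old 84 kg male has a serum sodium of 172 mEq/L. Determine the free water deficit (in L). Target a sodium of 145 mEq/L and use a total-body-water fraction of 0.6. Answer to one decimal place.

TBW = 0.6 · 84 = 50.4 L
Free water deficit = TBW · (Na/145 − 1)
= 50.4 · (172/145 − 1)
= 50.4 · 0.1862
= 9.38 L

9.4 L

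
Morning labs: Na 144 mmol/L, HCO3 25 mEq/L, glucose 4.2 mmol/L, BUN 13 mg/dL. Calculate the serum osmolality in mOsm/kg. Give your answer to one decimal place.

296.8 mOsm/kg

Calculated osmolality = 2·Na + glucose + BUN/2.8
= 2·144 + 4.2 + 13/2.8
= 288 + 4.20 + 4.64
= 296.84 mOsm/kg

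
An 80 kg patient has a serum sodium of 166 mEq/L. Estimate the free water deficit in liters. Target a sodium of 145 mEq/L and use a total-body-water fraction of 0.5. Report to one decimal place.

5.8 L

TBW = 0.5 · 80 = 40 L
Free water deficit = TBW · (Na/145 − 1)
= 40 · (166/145 − 1)
= 40 · 0.1448
= 5.79 L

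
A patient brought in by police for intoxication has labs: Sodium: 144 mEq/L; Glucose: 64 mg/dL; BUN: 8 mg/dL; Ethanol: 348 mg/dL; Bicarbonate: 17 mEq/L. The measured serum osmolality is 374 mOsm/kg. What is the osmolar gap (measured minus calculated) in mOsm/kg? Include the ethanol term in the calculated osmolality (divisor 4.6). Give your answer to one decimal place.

Calculated osmolality = 2·Na + glucose/18 + BUN/2.8 + ethanol/4.6
= 2·144 + 64/18 + 8/2.8 + 348/4.6
= 288 + 3.56 + 2.86 + 75.65
= 370.07 mOsm/kg ≈ 370.1 mOsm/kg
Osmolar gap = measured − calculated = 374 − 370.1 = 3.9 mOsm/kg

3.9 mOsm/kg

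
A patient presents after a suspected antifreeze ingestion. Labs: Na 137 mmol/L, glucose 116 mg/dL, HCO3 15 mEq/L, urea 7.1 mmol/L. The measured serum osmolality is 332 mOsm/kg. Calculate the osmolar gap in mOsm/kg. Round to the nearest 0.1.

44.5 mOsm/kg

Calculated osmolality = 2·Na + glucose/18 + urea
= 2·137 + 116/18 + 7.1
= 274 + 6.44 + 7.10
= 287.54 mOsm/kg ≈ 287.5 mOsm/kg
Osmolar gap = measured − calculated = 332 − 287.5 = 44.5 mOsm/kg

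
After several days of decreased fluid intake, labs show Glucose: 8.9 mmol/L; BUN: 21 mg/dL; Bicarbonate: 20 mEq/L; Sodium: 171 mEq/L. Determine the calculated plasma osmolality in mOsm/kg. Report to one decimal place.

Calculated osmolality = 2·Na + glucose + BUN/2.8
= 2·171 + 8.9 + 21/2.8
= 342 + 8.90 + 7.50
= 358.4 mOsm/kg

358.4 mOsm/kg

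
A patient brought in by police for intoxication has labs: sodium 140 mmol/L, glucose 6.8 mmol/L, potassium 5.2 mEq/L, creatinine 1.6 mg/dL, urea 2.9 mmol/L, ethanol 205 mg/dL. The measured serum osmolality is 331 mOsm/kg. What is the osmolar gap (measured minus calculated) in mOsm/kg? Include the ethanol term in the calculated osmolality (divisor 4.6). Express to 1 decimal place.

Calculated osmolality = 2·Na + glucose + urea + ethanol/4.6
= 2·140 + 6.8 + 2.9 + 205/4.6
= 280 + 6.80 + 2.90 + 44.57
= 334.27 mOsm/kg ≈ 334.3 mOsm/kg
Osmolar gap = measured − calculated = 331 − 334.3 = -3.3 mOsm/kg

-3.3 mOsm/kg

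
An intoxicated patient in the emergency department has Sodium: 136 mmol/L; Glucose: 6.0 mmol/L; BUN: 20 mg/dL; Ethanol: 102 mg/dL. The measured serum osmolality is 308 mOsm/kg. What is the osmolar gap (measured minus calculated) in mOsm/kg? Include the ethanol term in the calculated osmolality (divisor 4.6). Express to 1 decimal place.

Calculated osmolality = 2·Na + glucose + BUN/2.8 + ethanol/4.6
= 2·136 + 6 + 20/2.8 + 102/4.6
= 272 + 6 + 7.14 + 22.17
= 307.31 mOsm/kg ≈ 307.3 mOsm/kg
Osmolar gap = measured − calculated = 308 − 307.3 = 0.7 mOsm/kg

0.7 mOsm/kg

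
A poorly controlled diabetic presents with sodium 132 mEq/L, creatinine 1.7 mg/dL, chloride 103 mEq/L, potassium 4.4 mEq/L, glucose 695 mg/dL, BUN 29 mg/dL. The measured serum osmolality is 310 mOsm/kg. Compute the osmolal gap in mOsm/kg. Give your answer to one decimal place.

Calculated osmolality = 2·Na + glucose/18 + BUN/2.8
= 2·132 + 695/18 + 29/2.8
= 264 + 38.61 + 10.36
= 312.97 mOsm/kg ≈ 313.0 mOsm/kg
Osmolar gap = measured − calculated = 310 − 313.0 = -3.0 mOsm/kg

-3.0 mOsm/kg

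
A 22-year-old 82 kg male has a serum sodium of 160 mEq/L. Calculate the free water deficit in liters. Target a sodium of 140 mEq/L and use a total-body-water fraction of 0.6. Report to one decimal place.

7.0 L

TBW = 0.6 · 82 = 49.2 L
Free water deficit = TBW · (Na/140 − 1)
= 49.2 · (160/140 − 1)
= 49.2 · 0.1429
= 7.03 L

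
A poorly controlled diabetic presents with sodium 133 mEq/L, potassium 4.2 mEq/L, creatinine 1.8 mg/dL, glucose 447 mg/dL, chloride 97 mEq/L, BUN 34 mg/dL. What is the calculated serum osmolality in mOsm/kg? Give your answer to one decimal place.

Calculated osmolality = 2·Na + glucose/18 + BUN/2.8
= 2·133 + 447/18 + 34/2.8
= 266 + 24.83 + 12.14
= 302.97 mOsm/kg

303.0 mOsm/kg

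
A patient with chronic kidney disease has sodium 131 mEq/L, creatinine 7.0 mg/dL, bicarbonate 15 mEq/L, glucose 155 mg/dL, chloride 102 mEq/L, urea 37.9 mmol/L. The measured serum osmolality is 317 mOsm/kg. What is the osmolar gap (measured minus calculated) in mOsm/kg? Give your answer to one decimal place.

8.5 mOsm/kg

Calculated osmolality = 2·Na + glucose/18 + urea
= 2·131 + 155/18 + 37.9
= 262 + 8.61 + 37.90
= 308.51 mOsm/kg ≈ 308.5 mOsm/kg
Osmolar gap = measured − calculated = 317 − 308.5 = 8.5 mOsm/kg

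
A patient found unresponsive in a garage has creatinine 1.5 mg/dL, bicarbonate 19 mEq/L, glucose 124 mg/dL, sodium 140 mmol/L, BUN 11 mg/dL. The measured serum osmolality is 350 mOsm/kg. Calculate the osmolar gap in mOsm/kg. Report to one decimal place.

59.2 mOsm/kg

Calculated osmolality = 2·Na + glucose/18 + BUN/2.8
= 2·140 + 124/18 + 11/2.8
= 280 + 6.89 + 3.93
= 290.82 mOsm/kg ≈ 290.8 mOsm/kg
Osmolar gap = measured − calculated = 350 − 290.8 = 59.2 mOsm/kg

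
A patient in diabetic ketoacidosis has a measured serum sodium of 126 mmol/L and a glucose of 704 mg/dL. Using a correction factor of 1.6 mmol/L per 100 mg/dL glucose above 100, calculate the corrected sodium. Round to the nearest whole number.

Corrected Na = measured Na + 1.6 · (glucose − 100)/100
= 126 + 1.6 · (704 − 100)/100
= 126 + 9.7
= 135.7 mmol/L

136 mmol/L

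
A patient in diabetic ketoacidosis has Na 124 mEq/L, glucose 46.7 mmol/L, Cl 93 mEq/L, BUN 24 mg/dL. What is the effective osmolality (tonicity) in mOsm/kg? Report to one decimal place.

294.7 mOsm/kg

Effective osmolality excludes urea (freely permeant across cell membranes):
2·Na + glucose
= 2·124 + 46.7
= 248 + 46.7
= 294.7 mOsm/kg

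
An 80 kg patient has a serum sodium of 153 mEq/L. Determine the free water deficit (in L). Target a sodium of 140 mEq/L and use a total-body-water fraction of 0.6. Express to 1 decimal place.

4.5 L

TBW = 0.6 · 80 = 48 L
Free water deficit = TBW · (Na/140 − 1)
= 48 · (153/140 − 1)
= 48 · 0.0929
= 4.46 L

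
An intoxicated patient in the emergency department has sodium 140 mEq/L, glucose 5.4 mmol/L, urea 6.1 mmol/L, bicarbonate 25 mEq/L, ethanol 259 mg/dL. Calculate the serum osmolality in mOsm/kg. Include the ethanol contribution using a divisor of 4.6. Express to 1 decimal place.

Calculated osmolality = 2·Na + glucose + urea + ethanol/4.6
= 2·140 + 5.4 + 6.1 + 259/4.6
= 280 + 5.40 + 6.10 + 56.30
= 347.8 mOsm/kg

347.8 mOsm/kg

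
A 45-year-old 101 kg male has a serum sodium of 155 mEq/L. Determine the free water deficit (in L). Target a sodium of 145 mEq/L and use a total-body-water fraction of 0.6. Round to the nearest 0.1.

4.2 L

TBW = 0.6 · 101 = 60.6 L
Free water deficit = TBW · (Na/145 − 1)
= 60.6 · (155/145 − 1)
= 60.6 · 0.069
= 4.18 L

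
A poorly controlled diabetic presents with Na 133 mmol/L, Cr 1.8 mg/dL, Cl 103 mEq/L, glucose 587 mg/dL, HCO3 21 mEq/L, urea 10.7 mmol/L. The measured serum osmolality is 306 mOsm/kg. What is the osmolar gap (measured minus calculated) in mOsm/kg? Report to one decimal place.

Calculated osmolality = 2·Na + glucose/18 + urea
= 2·133 + 587/18 + 10.7
= 266 + 32.61 + 10.70
= 309.31 mOsm/kg ≈ 309.3 mOsm/kg
Osmolar gap = measured − calculated = 306 − 309.3 = -3.3 mOsm/kg

-3.3 mOsm/kg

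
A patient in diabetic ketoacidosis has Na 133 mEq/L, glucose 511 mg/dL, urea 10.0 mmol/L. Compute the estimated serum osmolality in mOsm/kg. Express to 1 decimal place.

304.4 mOsm/kg

Calculated osmolality = 2·Na + glucose/18 + urea
= 2·133 + 511/18 + 10
= 266 + 28.39 + 10
= 304.39 mOsm/kg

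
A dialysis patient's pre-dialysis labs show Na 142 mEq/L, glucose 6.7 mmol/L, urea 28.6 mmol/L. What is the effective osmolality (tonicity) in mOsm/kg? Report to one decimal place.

290.7 mOsm/kg

Effective osmolality excludes urea (freely permeant across cell membranes):
2·Na + glucose
= 2·142 + 6.7
= 284 + 6.7
= 290.7 mOsm/kg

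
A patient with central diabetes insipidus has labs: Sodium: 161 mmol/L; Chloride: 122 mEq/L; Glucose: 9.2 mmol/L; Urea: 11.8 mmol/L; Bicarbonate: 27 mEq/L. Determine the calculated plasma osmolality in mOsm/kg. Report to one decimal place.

Calculated osmolality = 2·Na + glucose + urea
= 2·161 + 9.2 + 11.8
= 322 + 9.20 + 11.80
= 343 mOsm/kg

343.0 mOsm/kg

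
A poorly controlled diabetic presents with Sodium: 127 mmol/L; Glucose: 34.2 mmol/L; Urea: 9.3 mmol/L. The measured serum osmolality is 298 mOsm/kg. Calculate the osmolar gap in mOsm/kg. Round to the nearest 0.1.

Calculated osmolality = 2·Na + glucose + urea
= 2·127 + 34.2 + 9.3
= 254 + 34.20 + 9.30
= 297.5 mOsm/kg ≈ 297.5 mOsm/kg
Osmolar gap = measured − calculated = 298 − 297.5 = 0.5 mOsm/kg

0.5 mOsm/kg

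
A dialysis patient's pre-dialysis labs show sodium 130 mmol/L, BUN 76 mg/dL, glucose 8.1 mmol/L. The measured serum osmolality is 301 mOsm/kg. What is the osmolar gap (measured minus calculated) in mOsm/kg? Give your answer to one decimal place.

Calculated osmolality = 2·Na + glucose + BUN/2.8
= 2·130 + 8.1 + 76/2.8
= 260 + 8.10 + 27.14
= 295.24 mOsm/kg ≈ 295.2 mOsm/kg
Osmolar gap = measured − calculated = 301 − 295.2 = 5.8 mOsm/kg

5.8 mOsm/kg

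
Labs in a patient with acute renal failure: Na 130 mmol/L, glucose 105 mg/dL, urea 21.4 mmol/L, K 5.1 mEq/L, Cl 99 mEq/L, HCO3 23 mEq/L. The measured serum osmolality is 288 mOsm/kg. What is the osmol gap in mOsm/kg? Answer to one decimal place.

Calculated osmolality = 2·Na + glucose/18 + urea
= 2·130 + 105/18 + 21.4
= 260 + 5.83 + 21.40
= 287.23 mOsm/kg ≈ 287.2 mOsm/kg
Osmolar gap = measured − calculated = 288 − 287.2 = 0.8 mOsm/kg

0.8 mOsm/kg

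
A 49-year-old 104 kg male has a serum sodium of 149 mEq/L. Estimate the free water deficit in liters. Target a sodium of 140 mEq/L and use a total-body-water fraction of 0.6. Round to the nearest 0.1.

TBW = 0.6 · 104 = 62.4 L
Free water deficit = TBW · (Na/140 − 1)
= 62.4 · (149/140 − 1)
= 62.4 · 0.0643
= 4.01 L

4.0 L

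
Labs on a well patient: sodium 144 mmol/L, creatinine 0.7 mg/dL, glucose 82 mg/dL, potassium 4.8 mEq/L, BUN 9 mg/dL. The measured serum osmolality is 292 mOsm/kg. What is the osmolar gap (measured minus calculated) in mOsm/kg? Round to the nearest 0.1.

Calculated osmolality = 2·Na + glucose/18 + BUN/2.8
= 2·144 + 82/18 + 9/2.8
= 288 + 4.56 + 3.21
= 295.77 mOsm/kg ≈ 295.8 mOsm/kg
Osmolar gap = measured − calculated = 292 − 295.8 = -3.8 mOsm/kg

-3.8 mOsm/kg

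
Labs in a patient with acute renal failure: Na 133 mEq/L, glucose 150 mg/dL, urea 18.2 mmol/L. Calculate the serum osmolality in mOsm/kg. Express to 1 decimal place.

292.5 mOsm/kg

Calculated osmolality = 2·Na + glucose/18 + urea
= 2·133 + 150/18 + 18.2
= 266 + 8.33 + 18.20
= 292.53 mOsm/kg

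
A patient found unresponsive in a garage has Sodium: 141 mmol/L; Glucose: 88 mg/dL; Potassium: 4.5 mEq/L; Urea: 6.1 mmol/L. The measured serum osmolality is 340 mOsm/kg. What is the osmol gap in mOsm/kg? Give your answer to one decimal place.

Calculated osmolality = 2·Na + glucose/18 + urea
= 2·141 + 88/18 + 6.1
= 282 + 4.89 + 6.10
= 292.99 mOsm/kg ≈ 293.0 mOsm/kg
Osmolar gap = measured − calculated = 340 − 293.0 = 47.0 mOsm/kg

47.0 mOsm/kg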